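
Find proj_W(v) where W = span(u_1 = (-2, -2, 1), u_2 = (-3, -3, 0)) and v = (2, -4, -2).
proj_W(v) = (-1, -1, -2)

Set up U = [u_1 | ... | u_2] ∈ R^(3×2). The projector onto W = col(U) is P = U (U^T U)^(-1) U^T.
Compute U^T U =
  [9, 12]
  [12, 18],
and U^T v = (2, 6).
Solve U^T U · c = U^T v for the coefficients: c = (-2, 5/3). The projection is proj_W(v) = U c.
Check: (v - proj_W(v)) · u_1 = 0  (should be 0).
Check: (v - proj_W(v)) · u_2 = 0  (should be 0).
Result: proj_W(v) = (-1, -1, -2).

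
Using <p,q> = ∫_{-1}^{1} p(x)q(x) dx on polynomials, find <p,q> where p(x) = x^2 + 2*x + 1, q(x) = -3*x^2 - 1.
<p,q> = -88/15

Expand the product: p(x)·q(x) = -3*x^4 - 6*x^3 - 4*x^2 - 2*x - 1.
∫_{-1}^{1} of each monomial x^k gives [2/(k+1) if k even, 0 if k odd]. Integrating term-by-term (or equivalently evaluating the antiderivative F(x) = -3*x^5/5 - 3*x^4/2 - 4*x^3/3 - x^2 - x at the endpoints):
  F(1) − F(−1) = -163/30 − (13/30) = -88/15.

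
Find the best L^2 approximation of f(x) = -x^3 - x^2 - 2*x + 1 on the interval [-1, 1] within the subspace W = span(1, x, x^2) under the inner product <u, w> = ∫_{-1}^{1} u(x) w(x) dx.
g(x) = -x^2 - 13*x/5 + 1

The best approximation g ∈ W is the orthogonal projection of f onto W. Writing g = a_0 + a_1 x + a_2 x^2, the coefficients solve the normal equations G · a = b where
  G_{ij} = <φ_i, φ_j> and b_i = <f, φ_i>, with φ_0 = 1, φ_1 = x, φ_2 = x^2.
G =
  [2, 0, 2/3]
  [0, 2/3, 0]
  [2/3, 0, 2/5],
b = (4/3, -26/15, 4/15).
Solving gives a_0 = 1, a_1 = -13/5, a_2 = -1, so
  g(x) = -x^2 - 13*x/5 + 1.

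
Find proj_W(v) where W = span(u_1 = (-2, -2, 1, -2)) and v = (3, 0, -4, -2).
proj_W(v) = (12/13, 12/13, -6/13, 12/13)

Set up U = [u_1 | ... | u_1] ∈ R^(4×1). The projector onto W = col(U) is P = U (U^T U)^(-1) U^T.
Compute U^T U =
  [13],
and U^T v = (-6).
Solve U^T U · c = U^T v for the coefficients: c = (-6/13). The projection is proj_W(v) = U c.
Check: (v - proj_W(v)) · u_1 = 0  (should be 0).
Result: proj_W(v) = (12/13, 12/13, -6/13, 12/13).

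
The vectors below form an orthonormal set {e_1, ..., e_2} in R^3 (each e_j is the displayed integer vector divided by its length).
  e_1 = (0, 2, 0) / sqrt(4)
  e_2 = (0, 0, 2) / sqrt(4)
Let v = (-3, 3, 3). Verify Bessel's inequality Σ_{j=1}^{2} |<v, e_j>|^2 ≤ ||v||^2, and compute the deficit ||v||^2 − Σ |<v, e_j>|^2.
Σ |<v, e_j>|^2 = 18; ||v||^2 = 27; deficit = 9

Write each e_j = u_j / sqrt(<u_j, u_j>) where u_j is the displayed integer vector. Then <v, e_j> = <v, u_j> / sqrt(<u_j, u_j>), so |<v, e_j>|^2 = <v, u_j>^2 / <u_j, u_j>.
Coefficients: <v, e_1> = 6/sqrt(4), <v, e_2> = 6/sqrt(4).
Square and sum: Σ |<v, e_j>|^2 = 18.
Compute ||v||^2 = v·v = 27.
Deficit = 27 − 18 = 9 ≥ 0, confirming Bessel's inequality. (The deficit equals ||v − Σ <v,e_j> e_j||^2, the squared distance from v to span{e_j}.)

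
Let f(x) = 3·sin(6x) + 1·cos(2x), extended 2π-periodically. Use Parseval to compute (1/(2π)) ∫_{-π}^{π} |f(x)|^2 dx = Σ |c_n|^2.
Σ |c_n|^2 = 5

Expand |f|^2 and use orthogonality of {sin(nx), cos(mx)} on [-π, π]:
  ∫_{-π}^{π} sin(nx)^2 dx = π, ∫ cos(mx)^2 dx = π, and cross terms integrate to 0.
So ∫_{-π}^{π} f(x)^2 dx = 3^2 · π + 1^2 · π = (9 + 1)π.
Divide by 2π: (9 + 1)/2 = 5.
By Parseval, this equals Σ |c_n|^2.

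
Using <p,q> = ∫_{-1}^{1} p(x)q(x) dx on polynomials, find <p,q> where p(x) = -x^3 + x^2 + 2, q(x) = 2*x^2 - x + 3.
<p,q> = 268/15

Expand the product: p(x)·q(x) = -2*x^5 + 3*x^4 - 4*x^3 + 7*x^2 - 2*x + 6.
∫_{-1}^{1} of each monomial x^k gives [2/(k+1) if k even, 0 if k odd]. Integrating term-by-term (or equivalently evaluating the antiderivative F(x) = -x^6/3 + 3*x^5/5 - x^4 + 7*x^3/3 - x^2 + 6*x at the endpoints):
  F(1) − F(−1) = 33/5 − (-169/15) = 268/15.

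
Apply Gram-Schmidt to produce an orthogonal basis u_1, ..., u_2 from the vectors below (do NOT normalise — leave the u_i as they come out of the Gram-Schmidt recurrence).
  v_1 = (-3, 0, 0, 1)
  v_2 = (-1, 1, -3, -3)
Orthogonal basis:
  u_1 = (-3, 0, 0, 1)
  u_2 = (-1, 1, -3, -3)

Apply the Gram-Schmidt recurrence
  u_1 = v_1
  u_i = v_i − Σ_{j<i} ((v_i · u_j) / (u_j · u_j)) · u_j.

Step by step this gives:
  u_1 = (-3, 0, 0, 1)
  u_2 = (-1, 1, -3, -3)

Orthogonality check:
  u_2 · u_1 = 0 (should be 0)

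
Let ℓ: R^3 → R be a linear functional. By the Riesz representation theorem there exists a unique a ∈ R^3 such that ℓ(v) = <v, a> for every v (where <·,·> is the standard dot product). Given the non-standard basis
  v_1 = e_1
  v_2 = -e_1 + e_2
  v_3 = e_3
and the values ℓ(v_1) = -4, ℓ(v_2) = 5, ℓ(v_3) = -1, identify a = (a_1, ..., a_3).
a = (-4, 1, -1)

Write a = (a_1, ..., a_3) in the standard basis. For each basis vector v_i, ℓ(v_i) = <v_i, a> is a linear equation in the a_j's. Collect the n equations into a matrix system V a = ℓ, where row i of V is v_i (expressed in the standard basis). Since V is invertible (lower-triangular with 1s on the diagonal, up to permutation), solve by back-substitution:
  V =
[[1, 0, 0],
 [-1, 1, 0],
 [0, 0, 1]]
  V a = (-4, 5, -1)
Solving gives a = (-4, 1, -1).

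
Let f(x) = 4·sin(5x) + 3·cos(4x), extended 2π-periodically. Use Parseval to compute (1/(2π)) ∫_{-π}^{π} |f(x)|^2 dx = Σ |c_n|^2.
Σ |c_n|^2 = 25/2

Expand |f|^2 and use orthogonality of {sin(nx), cos(mx)} on [-π, π]:
  ∫_{-π}^{π} sin(nx)^2 dx = π, ∫ cos(mx)^2 dx = π, and cross terms integrate to 0.
So ∫_{-π}^{π} f(x)^2 dx = 4^2 · π + 3^2 · π = (16 + 9)π.
Divide by 2π: (16 + 9)/2 = 25/2.
By Parseval, this equals Σ |c_n|^2.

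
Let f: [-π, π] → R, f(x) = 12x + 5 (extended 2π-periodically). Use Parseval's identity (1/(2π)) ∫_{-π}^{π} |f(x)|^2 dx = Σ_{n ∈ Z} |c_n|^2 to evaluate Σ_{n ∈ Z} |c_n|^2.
Σ |c_n|^2 = 48π^2 + 25

Expand and integrate term by term over [-π, π]:
  ∫ (12x)^2 dx = 144·(2π^3/3); ∫ 2·12·(5)·x dx = 0 (odd integrand); ∫ 5^2 dx = 25·2π.
So (1/(2π)) ∫_{-π}^{π} (12x + 5)^2 dx = 144π^2/3 + 25 = 48π^2 + 25.
Parseval ⇒ Σ |c_n|^2 = 48π^2 + 25.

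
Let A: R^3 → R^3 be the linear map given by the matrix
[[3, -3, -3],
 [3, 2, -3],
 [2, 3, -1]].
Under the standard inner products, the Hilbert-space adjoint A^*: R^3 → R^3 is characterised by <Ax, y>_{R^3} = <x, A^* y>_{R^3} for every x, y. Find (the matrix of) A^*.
A^* = A^T =
[[3, 3, 2],
 [-3, 2, 3],
 [-3, -3, -1]]

For real matrices with standard dot products, the defining identity <Ax, y> = <x, A^* y> gives (Ax)^T y = x^T (A^*) y, i.e. x^T A^T y = x^T (A^*) y. Since this holds for all x, y, we must have A^* = A^T. Therefore
A^* =
[[3, 3, 2],
 [-3, 2, 3],
 [-3, -3, -1]].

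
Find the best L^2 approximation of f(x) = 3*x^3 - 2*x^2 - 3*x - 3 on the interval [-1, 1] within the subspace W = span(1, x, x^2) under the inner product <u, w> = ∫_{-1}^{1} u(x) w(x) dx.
g(x) = -2*x^2 - 6*x/5 - 3

The best approximation g ∈ W is the orthogonal projection of f onto W. Writing g = a_0 + a_1 x + a_2 x^2, the coefficients solve the normal equations G · a = b where
  G_{ij} = <φ_i, φ_j> and b_i = <f, φ_i>, with φ_0 = 1, φ_1 = x, φ_2 = x^2.
G =
  [2, 0, 2/3]
  [0, 2/3, 0]
  [2/3, 0, 2/5],
b = (-22/3, -4/5, -14/5).
Solving gives a_0 = -3, a_1 = -6/5, a_2 = -2, so
  g(x) = -2*x^2 - 6*x/5 - 3.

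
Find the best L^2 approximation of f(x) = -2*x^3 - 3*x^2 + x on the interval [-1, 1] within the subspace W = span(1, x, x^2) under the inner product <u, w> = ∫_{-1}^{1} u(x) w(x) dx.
g(x) = -3*x^2 - x/5

The best approximation g ∈ W is the orthogonal projection of f onto W. Writing g = a_0 + a_1 x + a_2 x^2, the coefficients solve the normal equations G · a = b where
  G_{ij} = <φ_i, φ_j> and b_i = <f, φ_i>, with φ_0 = 1, φ_1 = x, φ_2 = x^2.
G =
  [2, 0, 2/3]
  [0, 2/3, 0]
  [2/3, 0, 2/5],
b = (-2, -2/15, -6/5).
Solving gives a_0 = 0, a_1 = -1/5, a_2 = -3, so
  g(x) = -3*x^2 - x/5.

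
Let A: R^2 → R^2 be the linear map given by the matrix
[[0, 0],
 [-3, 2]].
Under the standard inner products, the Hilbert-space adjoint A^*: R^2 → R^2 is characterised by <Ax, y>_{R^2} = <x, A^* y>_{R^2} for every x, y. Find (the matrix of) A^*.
A^* = A^T =
[[0, -3],
 [0, 2]]

For real matrices with standard dot products, the defining identity <Ax, y> = <x, A^* y> gives (Ax)^T y = x^T (A^*) y, i.e. x^T A^T y = x^T (A^*) y. Since this holds for all x, y, we must have A^* = A^T. Therefore
A^* =
[[0, -3],
 [0, 2]].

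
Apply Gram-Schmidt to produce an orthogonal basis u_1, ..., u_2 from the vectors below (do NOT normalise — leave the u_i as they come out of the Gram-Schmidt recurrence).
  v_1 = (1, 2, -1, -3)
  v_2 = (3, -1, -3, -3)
Orthogonal basis:
  u_1 = (1, 2, -1, -3)
  u_2 = (32/15, -41/15, -32/15, -2/5)

Apply the Gram-Schmidt recurrence
  u_1 = v_1
  u_i = v_i − Σ_{j<i} ((v_i · u_j) / (u_j · u_j)) · u_j.

Step by step this gives:
  u_1 = (1, 2, -1, -3)
  u_2 = (32/15, -41/15, -32/15, -2/5)

Orthogonality check:
  u_2 · u_1 = 0 (should be 0)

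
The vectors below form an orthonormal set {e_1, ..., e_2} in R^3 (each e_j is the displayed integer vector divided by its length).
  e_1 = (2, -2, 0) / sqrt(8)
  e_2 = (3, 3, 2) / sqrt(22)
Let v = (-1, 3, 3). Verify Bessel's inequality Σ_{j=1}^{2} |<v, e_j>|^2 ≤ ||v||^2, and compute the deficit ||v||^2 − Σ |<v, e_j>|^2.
Σ |<v, e_j>|^2 = 160/11; ||v||^2 = 19; deficit = 49/11

Write each e_j = u_j / sqrt(<u_j, u_j>) where u_j is the displayed integer vector. Then <v, e_j> = <v, u_j> / sqrt(<u_j, u_j>), so |<v, e_j>|^2 = <v, u_j>^2 / <u_j, u_j>.
Coefficients: <v, e_1> = -8/sqrt(8), <v, e_2> = 12/sqrt(22).
Square and sum: Σ |<v, e_j>|^2 = 160/11.
Compute ||v||^2 = v·v = 19.
Deficit = 19 − 160/11 = 49/11 ≥ 0, confirming Bessel's inequality. (The deficit equals ||v − Σ <v,e_j> e_j||^2, the squared distance from v to span{e_j}.)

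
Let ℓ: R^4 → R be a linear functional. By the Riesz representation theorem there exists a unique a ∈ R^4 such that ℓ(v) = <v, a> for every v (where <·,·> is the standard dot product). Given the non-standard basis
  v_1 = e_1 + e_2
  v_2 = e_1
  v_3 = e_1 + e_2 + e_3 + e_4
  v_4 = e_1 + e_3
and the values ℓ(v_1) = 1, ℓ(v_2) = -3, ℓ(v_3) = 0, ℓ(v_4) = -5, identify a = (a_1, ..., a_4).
a = (-3, 4, -2, 1)

Write a = (a_1, ..., a_4) in the standard basis. For each basis vector v_i, ℓ(v_i) = <v_i, a> is a linear equation in the a_j's. Collect the n equations into a matrix system V a = ℓ, where row i of V is v_i (expressed in the standard basis). Since V is invertible (lower-triangular with 1s on the diagonal, up to permutation), solve by back-substitution:
  V =
[[1, 1, 0, 0],
 [1, 0, 0, 0],
 [1, 1, 1, 1],
 [1, 0, 1, 0]]
  V a = (1, -3, 0, -5)
Solving gives a = (-3, 4, -2, 1).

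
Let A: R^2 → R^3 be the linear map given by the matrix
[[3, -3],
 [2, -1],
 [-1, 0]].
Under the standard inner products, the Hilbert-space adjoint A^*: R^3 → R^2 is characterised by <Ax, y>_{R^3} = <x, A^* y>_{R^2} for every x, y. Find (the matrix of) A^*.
A^* = A^T =
[[3, 2, -1],
 [-3, -1, 0]]

For real matrices with standard dot products, the defining identity <Ax, y> = <x, A^* y> gives (Ax)^T y = x^T (A^*) y, i.e. x^T A^T y = x^T (A^*) y. Since this holds for all x, y, we must have A^* = A^T. Therefore
A^* =
[[3, 2, -1],
 [-3, -1, 0]].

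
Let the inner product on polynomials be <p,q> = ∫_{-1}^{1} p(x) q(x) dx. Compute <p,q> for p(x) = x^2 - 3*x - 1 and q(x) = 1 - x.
<p,q> = 2/3

Expand the product: p(x)·q(x) = -x^3 + 4*x^2 - 2*x - 1.
∫_{-1}^{1} of each monomial x^k gives [2/(k+1) if k even, 0 if k odd]. Integrating term-by-term (or equivalently evaluating the antiderivative F(x) = -x^4/4 + 4*x^3/3 - x^2 - x at the endpoints):
  F(1) − F(−1) = -11/12 − (-19/12) = 2/3.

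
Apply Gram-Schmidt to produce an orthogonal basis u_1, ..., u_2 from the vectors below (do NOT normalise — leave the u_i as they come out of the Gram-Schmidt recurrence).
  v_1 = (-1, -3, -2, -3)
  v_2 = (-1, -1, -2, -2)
Orthogonal basis:
  u_1 = (-1, -3, -2, -3)
  u_2 = (-9/23, 19/23, -18/23, -4/23)

Apply the Gram-Schmidt recurrence
  u_1 = v_1
  u_i = v_i − Σ_{j<i} ((v_i · u_j) / (u_j · u_j)) · u_j.

Step by step this gives:
  u_1 = (-1, -3, -2, -3)
  u_2 = (-9/23, 19/23, -18/23, -4/23)

Orthogonality check:
  u_2 · u_1 = 0 (should be 0)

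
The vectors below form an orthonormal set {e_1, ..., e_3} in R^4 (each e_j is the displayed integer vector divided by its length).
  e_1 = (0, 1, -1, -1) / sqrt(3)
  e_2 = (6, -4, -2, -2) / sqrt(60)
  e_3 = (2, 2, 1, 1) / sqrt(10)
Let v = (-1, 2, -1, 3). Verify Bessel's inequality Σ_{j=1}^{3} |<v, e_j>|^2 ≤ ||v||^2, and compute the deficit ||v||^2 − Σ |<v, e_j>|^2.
Σ |<v, e_j>|^2 = 7; ||v||^2 = 15; deficit = 8

Write each e_j = u_j / sqrt(<u_j, u_j>) where u_j is the displayed integer vector. Then <v, e_j> = <v, u_j> / sqrt(<u_j, u_j>), so |<v, e_j>|^2 = <v, u_j>^2 / <u_j, u_j>.
Coefficients: <v, e_1> = 0/sqrt(3), <v, e_2> = -18/sqrt(60), <v, e_3> = 4/sqrt(10).
Square and sum: Σ |<v, e_j>|^2 = 7.
Compute ||v||^2 = v·v = 15.
Deficit = 15 − 7 = 8 ≥ 0, confirming Bessel's inequality. (The deficit equals ||v − Σ <v,e_j> e_j||^2, the squared distance from v to span{e_j}.)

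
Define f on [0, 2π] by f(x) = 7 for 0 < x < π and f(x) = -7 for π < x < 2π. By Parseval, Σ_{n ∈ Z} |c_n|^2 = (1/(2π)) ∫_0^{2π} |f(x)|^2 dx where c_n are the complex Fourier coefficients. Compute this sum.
Σ |c_n|^2 = 49

Parseval equates the L^2 energy of f (normalised by 1/(2π)) with the ℓ^2 sum of its Fourier coefficients: (1/(2π)) ∫_0^{2π} |f|^2 = Σ |c_n|^2.
Compute the left side: (1/(2π)) [∫_0^π 7^2 dx + ∫_π^{2π} (-7)^2 dx] = (1/(2π)) · (49π + 49π) = (49 + 49)/2 = 49.
So Σ_{n ∈ Z} |c_n|^2 = 49.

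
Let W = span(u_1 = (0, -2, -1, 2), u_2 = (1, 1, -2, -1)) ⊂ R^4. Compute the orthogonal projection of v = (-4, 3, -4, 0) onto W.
proj_W(v) = (1, 1, -2, -1)

Set up U = [u_1 | ... | u_2] ∈ R^(4×2). The projector onto W = col(U) is P = U (U^T U)^(-1) U^T.
Compute U^T U =
  [9, -2]
  [-2, 7],
and U^T v = (-2, 7).
Solve U^T U · c = U^T v for the coefficients: c = (0, 1). The projection is proj_W(v) = U c.
Check: (v - proj_W(v)) · u_1 = 0  (should be 0).
Check: (v - proj_W(v)) · u_2 = 0  (should be 0).
Result: proj_W(v) = (1, 1, -2, -1).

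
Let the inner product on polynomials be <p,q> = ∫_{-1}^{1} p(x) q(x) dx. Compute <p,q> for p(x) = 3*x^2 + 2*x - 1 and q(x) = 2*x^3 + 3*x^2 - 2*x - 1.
<p,q> = 8/15

Expand the product: p(x)·q(x) = 6*x^5 + 13*x^4 - 2*x^3 - 10*x^2 + 1.
∫_{-1}^{1} of each monomial x^k gives [2/(k+1) if k even, 0 if k odd]. Integrating term-by-term (or equivalently evaluating the antiderivative F(x) = x^6 + 13*x^5/5 - x^4/2 - 10*x^3/3 + x at the endpoints):
  F(1) − F(−1) = 23/30 − (7/30) = 8/15.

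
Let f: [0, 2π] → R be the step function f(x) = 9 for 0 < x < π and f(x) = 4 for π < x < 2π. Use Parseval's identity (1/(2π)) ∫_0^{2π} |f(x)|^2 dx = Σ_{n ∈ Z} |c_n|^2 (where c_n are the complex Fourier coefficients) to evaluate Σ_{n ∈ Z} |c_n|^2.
Σ |c_n|^2 = 97/2

Parseval equates the L^2 energy of f (normalised by 1/(2π)) with the ℓ^2 sum of its Fourier coefficients: (1/(2π)) ∫_0^{2π} |f|^2 = Σ |c_n|^2.
Compute the left side: (1/(2π)) [∫_0^π 9^2 dx + ∫_π^{2π} 4^2 dx] = (1/(2π)) · (81π + 16π) = (81 + 16)/2 = 97/2.
So Σ_{n ∈ Z} |c_n|^2 = 97/2.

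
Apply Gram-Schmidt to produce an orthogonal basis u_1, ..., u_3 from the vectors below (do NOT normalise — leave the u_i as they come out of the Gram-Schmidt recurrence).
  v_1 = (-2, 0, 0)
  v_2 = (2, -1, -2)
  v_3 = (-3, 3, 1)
Orthogonal basis:
  u_1 = (-2, 0, 0)
  u_2 = (0, -1, -2)
  u_3 = (0, 2, -1)

Apply the Gram-Schmidt recurrence
  u_1 = v_1
  u_i = v_i − Σ_{j<i} ((v_i · u_j) / (u_j · u_j)) · u_j.

Step by step this gives:
  u_1 = (-2, 0, 0)
  u_2 = (0, -1, -2)
  u_3 = (0, 2, -1)

Orthogonality check:
  u_2 · u_1 = 0 (should be 0)
  u_3 · u_1 = 0 (should be 0)
  u_3 · u_2 = 0 (should be 0)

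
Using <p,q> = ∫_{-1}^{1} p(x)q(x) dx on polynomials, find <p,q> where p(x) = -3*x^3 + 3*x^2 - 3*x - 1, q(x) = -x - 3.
<p,q> = 16/5

Expand the product: p(x)·q(x) = 3*x^4 + 6*x^3 - 6*x^2 + 10*x + 3.
∫_{-1}^{1} of each monomial x^k gives [2/(k+1) if k even, 0 if k odd]. Integrating term-by-term (or equivalently evaluating the antiderivative F(x) = 3*x^5/5 + 3*x^4/2 - 2*x^3 + 5*x^2 + 3*x at the endpoints):
  F(1) − F(−1) = 81/10 − (49/10) = 16/5.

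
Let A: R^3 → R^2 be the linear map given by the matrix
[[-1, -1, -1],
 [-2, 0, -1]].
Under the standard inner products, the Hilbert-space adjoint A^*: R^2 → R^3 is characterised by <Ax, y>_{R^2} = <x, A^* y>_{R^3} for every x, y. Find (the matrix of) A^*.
A^* = A^T =
[[-1, -2],
 [-1, 0],
 [-1, -1]]

For real matrices with standard dot products, the defining identity <Ax, y> = <x, A^* y> gives (Ax)^T y = x^T (A^*) y, i.e. x^T A^T y = x^T (A^*) y. Since this holds for all x, y, we must have A^* = A^T. Therefore
A^* =
[[-1, -2],
 [-1, 0],
 [-1, -1]].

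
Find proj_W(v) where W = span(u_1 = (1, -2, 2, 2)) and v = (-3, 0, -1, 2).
proj_W(v) = (-1/13, 2/13, -2/13, -2/13)

Set up U = [u_1 | ... | u_1] ∈ R^(4×1). The projector onto W = col(U) is P = U (U^T U)^(-1) U^T.
Compute U^T U =
  [13],
and U^T v = (-1).
Solve U^T U · c = U^T v for the coefficients: c = (-1/13). The projection is proj_W(v) = U c.
Check: (v - proj_W(v)) · u_1 = 0  (should be 0).
Result: proj_W(v) = (-1/13, 2/13, -2/13, -2/13).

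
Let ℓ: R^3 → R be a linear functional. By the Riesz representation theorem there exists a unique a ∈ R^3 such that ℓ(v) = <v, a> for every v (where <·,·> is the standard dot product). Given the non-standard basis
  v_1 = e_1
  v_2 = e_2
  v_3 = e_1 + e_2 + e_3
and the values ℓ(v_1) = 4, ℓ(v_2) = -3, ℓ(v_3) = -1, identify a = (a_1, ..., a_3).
a = (4, -3, -2)

Write a = (a_1, ..., a_3) in the standard basis. For each basis vector v_i, ℓ(v_i) = <v_i, a> is a linear equation in the a_j's. Collect the n equations into a matrix system V a = ℓ, where row i of V is v_i (expressed in the standard basis). Since V is invertible (lower-triangular with 1s on the diagonal, up to permutation), solve by back-substitution:
  V =
[[1, 0, 0],
 [0, 1, 0],
 [1, 1, 1]]
  V a = (4, -3, -1)
Solving gives a = (4, -3, -2).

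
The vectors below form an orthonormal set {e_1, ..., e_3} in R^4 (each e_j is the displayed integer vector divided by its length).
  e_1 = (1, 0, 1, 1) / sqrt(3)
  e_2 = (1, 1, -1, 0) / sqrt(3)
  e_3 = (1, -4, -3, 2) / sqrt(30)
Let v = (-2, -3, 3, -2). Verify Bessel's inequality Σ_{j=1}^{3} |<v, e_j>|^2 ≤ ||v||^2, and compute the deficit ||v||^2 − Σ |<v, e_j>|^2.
Σ |<v, e_j>|^2 = 659/30; ||v||^2 = 26; deficit = 121/30

Write each e_j = u_j / sqrt(<u_j, u_j>) where u_j is the displayed integer vector. Then <v, e_j> = <v, u_j> / sqrt(<u_j, u_j>), so |<v, e_j>|^2 = <v, u_j>^2 / <u_j, u_j>.
Coefficients: <v, e_1> = -1/sqrt(3), <v, e_2> = -8/sqrt(3), <v, e_3> = -3/sqrt(30).
Square and sum: Σ |<v, e_j>|^2 = 659/30.
Compute ||v||^2 = v·v = 26.
Deficit = 26 − 659/30 = 121/30 ≥ 0, confirming Bessel's inequality. (The deficit equals ||v − Σ <v,e_j> e_j||^2, the squared distance from v to span{e_j}.)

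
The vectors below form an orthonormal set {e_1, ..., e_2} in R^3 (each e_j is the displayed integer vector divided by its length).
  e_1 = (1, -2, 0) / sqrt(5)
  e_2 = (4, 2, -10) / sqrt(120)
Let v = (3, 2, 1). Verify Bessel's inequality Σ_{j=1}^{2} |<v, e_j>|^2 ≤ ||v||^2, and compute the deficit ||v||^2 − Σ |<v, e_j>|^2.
Σ |<v, e_j>|^2 = 1/2; ||v||^2 = 14; deficit = 27/2

Write each e_j = u_j / sqrt(<u_j, u_j>) where u_j is the displayed integer vector. Then <v, e_j> = <v, u_j> / sqrt(<u_j, u_j>), so |<v, e_j>|^2 = <v, u_j>^2 / <u_j, u_j>.
Coefficients: <v, e_1> = -1/sqrt(5), <v, e_2> = 6/sqrt(120).
Square and sum: Σ |<v, e_j>|^2 = 1/2.
Compute ||v||^2 = v·v = 14.
Deficit = 14 − 1/2 = 27/2 ≥ 0, confirming Bessel's inequality. (The deficit equals ||v − Σ <v,e_j> e_j||^2, the squared distance from v to span{e_j}.)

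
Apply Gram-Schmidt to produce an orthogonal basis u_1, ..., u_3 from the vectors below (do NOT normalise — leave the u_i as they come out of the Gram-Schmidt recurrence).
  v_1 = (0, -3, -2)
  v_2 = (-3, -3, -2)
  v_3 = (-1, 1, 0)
Orthogonal basis:
  u_1 = (0, -3, -2)
  u_2 = (-3, 0, 0)
  u_3 = (0, 4/13, -6/13)

Apply the Gram-Schmidt recurrence
  u_1 = v_1
  u_i = v_i − Σ_{j<i} ((v_i · u_j) / (u_j · u_j)) · u_j.

Step by step this gives:
  u_1 = (0, -3, -2)
  u_2 = (-3, 0, 0)
  u_3 = (0, 4/13, -6/13)

Orthogonality check:
  u_2 · u_1 = 0 (should be 0)
  u_3 · u_1 = 0 (should be 0)
  u_3 · u_2 = 0 (should be 0)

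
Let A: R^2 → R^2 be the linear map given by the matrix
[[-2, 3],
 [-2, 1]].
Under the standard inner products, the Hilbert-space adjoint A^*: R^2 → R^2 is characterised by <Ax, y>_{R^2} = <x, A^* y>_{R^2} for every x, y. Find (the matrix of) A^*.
A^* = A^T =
[[-2, -2],
 [3, 1]]

For real matrices with standard dot products, the defining identity <Ax, y> = <x, A^* y> gives (Ax)^T y = x^T (A^*) y, i.e. x^T A^T y = x^T (A^*) y. Since this holds for all x, y, we must have A^* = A^T. Therefore
A^* =
[[-2, -2],
 [3, 1]].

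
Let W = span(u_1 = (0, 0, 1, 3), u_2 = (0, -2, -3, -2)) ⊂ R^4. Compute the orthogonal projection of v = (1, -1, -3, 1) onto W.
proj_W(v) = (0, -180/89, -189/89, 63/89)

Set up U = [u_1 | ... | u_2] ∈ R^(4×2). The projector onto W = col(U) is P = U (U^T U)^(-1) U^T.
Compute U^T U =
  [10, -9]
  [-9, 17],
and U^T v = (0, 9).
Solve U^T U · c = U^T v for the coefficients: c = (81/89, 90/89). The projection is proj_W(v) = U c.
Check: (v - proj_W(v)) · u_1 = 0  (should be 0).
Check: (v - proj_W(v)) · u_2 = 0  (should be 0).
Result: proj_W(v) = (0, -180/89, -189/89, 63/89).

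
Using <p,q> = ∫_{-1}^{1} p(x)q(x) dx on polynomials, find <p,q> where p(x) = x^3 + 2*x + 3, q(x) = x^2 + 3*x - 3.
<p,q> = -54/5

Expand the product: p(x)·q(x) = x^5 + 3*x^4 - x^3 + 9*x^2 + 3*x - 9.
∫_{-1}^{1} of each monomial x^k gives [2/(k+1) if k even, 0 if k odd]. Integrating term-by-term (or equivalently evaluating the antiderivative F(x) = x^6/6 + 3*x^5/5 - x^4/4 + 3*x^3 + 3*x^2/2 - 9*x at the endpoints):
  F(1) − F(−1) = -239/60 − (409/60) = -54/5.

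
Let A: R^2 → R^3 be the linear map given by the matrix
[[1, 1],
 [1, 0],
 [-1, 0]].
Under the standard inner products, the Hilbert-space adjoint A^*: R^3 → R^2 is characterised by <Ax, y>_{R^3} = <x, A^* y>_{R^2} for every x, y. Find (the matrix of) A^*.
A^* = A^T =
[[1, 1, -1],
 [1, 0, 0]]

For real matrices with standard dot products, the defining identity <Ax, y> = <x, A^* y> gives (Ax)^T y = x^T (A^*) y, i.e. x^T A^T y = x^T (A^*) y. Since this holds for all x, y, we must have A^* = A^T. Therefore
A^* =
[[1, 1, -1],
 [1, 0, 0]].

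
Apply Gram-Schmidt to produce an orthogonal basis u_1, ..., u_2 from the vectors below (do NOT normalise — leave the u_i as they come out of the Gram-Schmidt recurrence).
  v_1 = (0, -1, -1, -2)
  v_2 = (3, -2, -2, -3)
Orthogonal basis:
  u_1 = (0, -1, -1, -2)
  u_2 = (3, -1/3, -1/3, 1/3)

Apply the Gram-Schmidt recurrence
  u_1 = v_1
  u_i = v_i − Σ_{j<i} ((v_i · u_j) / (u_j · u_j)) · u_j.

Step by step this gives:
  u_1 = (0, -1, -1, -2)
  u_2 = (3, -1/3, -1/3, 1/3)

Orthogonality check:
  u_2 · u_1 = 0 (should be 0)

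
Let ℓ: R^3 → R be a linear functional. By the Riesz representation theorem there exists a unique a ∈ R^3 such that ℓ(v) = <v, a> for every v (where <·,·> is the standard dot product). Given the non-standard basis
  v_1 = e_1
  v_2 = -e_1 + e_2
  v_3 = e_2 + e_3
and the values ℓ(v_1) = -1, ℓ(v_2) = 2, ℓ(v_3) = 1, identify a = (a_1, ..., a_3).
a = (-1, 1, 0)

Write a = (a_1, ..., a_3) in the standard basis. For each basis vector v_i, ℓ(v_i) = <v_i, a> is a linear equation in the a_j's. Collect the n equations into a matrix system V a = ℓ, where row i of V is v_i (expressed in the standard basis). Since V is invertible (lower-triangular with 1s on the diagonal, up to permutation), solve by back-substitution:
  V =
[[1, 0, 0],
 [-1, 1, 0],
 [0, 1, 1]]
  V a = (-1, 2, 1)
Solving gives a = (-1, 1, 0).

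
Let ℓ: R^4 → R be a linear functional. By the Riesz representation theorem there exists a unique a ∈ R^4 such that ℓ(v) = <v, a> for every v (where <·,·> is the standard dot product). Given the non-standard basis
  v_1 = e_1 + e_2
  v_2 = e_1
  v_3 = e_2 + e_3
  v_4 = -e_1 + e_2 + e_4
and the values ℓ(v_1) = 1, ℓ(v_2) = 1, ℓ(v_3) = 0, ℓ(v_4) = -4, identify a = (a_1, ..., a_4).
a = (1, 0, 0, -3)

Write a = (a_1, ..., a_4) in the standard basis. For each basis vector v_i, ℓ(v_i) = <v_i, a> is a linear equation in the a_j's. Collect the n equations into a matrix system V a = ℓ, where row i of V is v_i (expressed in the standard basis). Since V is invertible (lower-triangular with 1s on the diagonal, up to permutation), solve by back-substitution:
  V =
[[1, 1, 0, 0],
 [1, 0, 0, 0],
 [0, 1, 1, 0],
 [-1, 1, 0, 1]]
  V a = (1, 1, 0, -4)
Solving gives a = (1, 0, 0, -3).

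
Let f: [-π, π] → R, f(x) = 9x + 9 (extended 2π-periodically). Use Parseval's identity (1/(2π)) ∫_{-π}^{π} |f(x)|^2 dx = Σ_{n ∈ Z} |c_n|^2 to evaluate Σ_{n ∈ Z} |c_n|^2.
Σ |c_n|^2 = 27π^2 + 81

Expand and integrate term by term over [-π, π]:
  ∫ (9x)^2 dx = 81·(2π^3/3); ∫ 2·9·(9)·x dx = 0 (odd integrand); ∫ 9^2 dx = 81·2π.
So (1/(2π)) ∫_{-π}^{π} (9x + 9)^2 dx = 81π^2/3 + 81 = 27π^2 + 81.
Parseval ⇒ Σ |c_n|^2 = 27π^2 + 81.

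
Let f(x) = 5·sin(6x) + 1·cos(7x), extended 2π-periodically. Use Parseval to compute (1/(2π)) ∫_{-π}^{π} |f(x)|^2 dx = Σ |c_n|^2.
Σ |c_n|^2 = 13

Expand |f|^2 and use orthogonality of {sin(nx), cos(mx)} on [-π, π]:
  ∫_{-π}^{π} sin(nx)^2 dx = π, ∫ cos(mx)^2 dx = π, and cross terms integrate to 0.
So ∫_{-π}^{π} f(x)^2 dx = 5^2 · π + 1^2 · π = (25 + 1)π.
Divide by 2π: (25 + 1)/2 = 13.
By Parseval, this equals Σ |c_n|^2.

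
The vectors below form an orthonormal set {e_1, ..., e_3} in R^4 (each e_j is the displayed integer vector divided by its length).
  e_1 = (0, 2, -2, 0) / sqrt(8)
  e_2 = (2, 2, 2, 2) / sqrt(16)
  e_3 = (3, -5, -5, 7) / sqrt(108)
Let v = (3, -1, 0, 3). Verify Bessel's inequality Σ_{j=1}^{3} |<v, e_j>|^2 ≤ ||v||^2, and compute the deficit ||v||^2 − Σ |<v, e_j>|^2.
Σ |<v, e_j>|^2 = 977/54; ||v||^2 = 19; deficit = 49/54

Write each e_j = u_j / sqrt(<u_j, u_j>) where u_j is the displayed integer vector. Then <v, e_j> = <v, u_j> / sqrt(<u_j, u_j>), so |<v, e_j>|^2 = <v, u_j>^2 / <u_j, u_j>.
Coefficients: <v, e_1> = -2/sqrt(8), <v, e_2> = 10/sqrt(16), <v, e_3> = 35/sqrt(108).
Square and sum: Σ |<v, e_j>|^2 = 977/54.
Compute ||v||^2 = v·v = 19.
Deficit = 19 − 977/54 = 49/54 ≥ 0, confirming Bessel's inequality. (The deficit equals ||v − Σ <v,e_j> e_j||^2, the squared distance from v to span{e_j}.)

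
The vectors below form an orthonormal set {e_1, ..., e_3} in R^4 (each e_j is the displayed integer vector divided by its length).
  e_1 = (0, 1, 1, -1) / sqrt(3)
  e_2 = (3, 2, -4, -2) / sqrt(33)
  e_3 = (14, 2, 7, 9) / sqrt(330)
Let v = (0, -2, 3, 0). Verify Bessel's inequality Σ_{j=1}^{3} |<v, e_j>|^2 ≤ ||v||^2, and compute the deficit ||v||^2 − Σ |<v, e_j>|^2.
Σ |<v, e_j>|^2 = 269/30; ||v||^2 = 13; deficit = 121/30

Write each e_j = u_j / sqrt(<u_j, u_j>) where u_j is the displayed integer vector. Then <v, e_j> = <v, u_j> / sqrt(<u_j, u_j>), so |<v, e_j>|^2 = <v, u_j>^2 / <u_j, u_j>.
Coefficients: <v, e_1> = 1/sqrt(3), <v, e_2> = -16/sqrt(33), <v, e_3> = 17/sqrt(330).
Square and sum: Σ |<v, e_j>|^2 = 269/30.
Compute ||v||^2 = v·v = 13.
Deficit = 13 − 269/30 = 121/30 ≥ 0, confirming Bessel's inequality. (The deficit equals ||v − Σ <v,e_j> e_j||^2, the squared distance from v to span{e_j}.)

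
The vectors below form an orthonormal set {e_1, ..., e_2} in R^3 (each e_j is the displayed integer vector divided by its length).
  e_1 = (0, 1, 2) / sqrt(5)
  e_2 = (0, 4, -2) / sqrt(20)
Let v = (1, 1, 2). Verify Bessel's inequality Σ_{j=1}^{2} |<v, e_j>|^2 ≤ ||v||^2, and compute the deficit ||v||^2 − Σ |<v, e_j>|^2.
Σ |<v, e_j>|^2 = 5; ||v||^2 = 6; deficit = 1

Write each e_j = u_j / sqrt(<u_j, u_j>) where u_j is the displayed integer vector. Then <v, e_j> = <v, u_j> / sqrt(<u_j, u_j>), so |<v, e_j>|^2 = <v, u_j>^2 / <u_j, u_j>.
Coefficients: <v, e_1> = 5/sqrt(5), <v, e_2> = 0/sqrt(20).
Square and sum: Σ |<v, e_j>|^2 = 5.
Compute ||v||^2 = v·v = 6.
Deficit = 6 − 5 = 1 ≥ 0, confirming Bessel's inequality. (The deficit equals ||v − Σ <v,e_j> e_j||^2, the squared distance from v to span{e_j}.)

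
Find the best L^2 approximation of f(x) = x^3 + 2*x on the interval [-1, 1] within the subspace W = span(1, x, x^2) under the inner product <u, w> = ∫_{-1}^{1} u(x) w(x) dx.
g(x) = 13*x/5

The best approximation g ∈ W is the orthogonal projection of f onto W. Writing g = a_0 + a_1 x + a_2 x^2, the coefficients solve the normal equations G · a = b where
  G_{ij} = <φ_i, φ_j> and b_i = <f, φ_i>, with φ_0 = 1, φ_1 = x, φ_2 = x^2.
G =
  [2, 0, 2/3]
  [0, 2/3, 0]
  [2/3, 0, 2/5],
b = (0, 26/15, 0).
Solving gives a_0 = 0, a_1 = 13/5, a_2 = 0, so
  g(x) = 13*x/5.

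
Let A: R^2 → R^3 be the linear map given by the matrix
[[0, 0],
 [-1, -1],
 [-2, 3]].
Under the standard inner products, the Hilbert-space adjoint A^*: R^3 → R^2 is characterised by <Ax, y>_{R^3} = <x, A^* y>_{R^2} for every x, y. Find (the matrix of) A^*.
A^* = A^T =
[[0, -1, -2],
 [0, -1, 3]]

For real matrices with standard dot products, the defining identity <Ax, y> = <x, A^* y> gives (Ax)^T y = x^T (A^*) y, i.e. x^T A^T y = x^T (A^*) y. Since this holds for all x, y, we must have A^* = A^T. Therefore
A^* =
[[0, -1, -2],
 [0, -1, 3]].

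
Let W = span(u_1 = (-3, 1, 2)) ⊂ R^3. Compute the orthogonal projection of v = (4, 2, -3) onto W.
proj_W(v) = (24/7, -8/7, -16/7)

Set up U = [u_1 | ... | u_1] ∈ R^(3×1). The projector onto W = col(U) is P = U (U^T U)^(-1) U^T.
Compute U^T U =
  [14],
and U^T v = (-16).
Solve U^T U · c = U^T v for the coefficients: c = (-8/7). The projection is proj_W(v) = U c.
Check: (v - proj_W(v)) · u_1 = 0  (should be 0).
Result: proj_W(v) = (24/7, -8/7, -16/7).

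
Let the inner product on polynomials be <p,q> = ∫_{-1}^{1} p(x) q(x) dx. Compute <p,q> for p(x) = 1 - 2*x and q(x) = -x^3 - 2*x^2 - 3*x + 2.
<p,q> = 112/15

Expand the product: p(x)·q(x) = 2*x^4 + 3*x^3 + 4*x^2 - 7*x + 2.
∫_{-1}^{1} of each monomial x^k gives [2/(k+1) if k even, 0 if k odd]. Integrating term-by-term (or equivalently evaluating the antiderivative F(x) = 2*x^5/5 + 3*x^4/4 + 4*x^3/3 - 7*x^2/2 + 2*x at the endpoints):
  F(1) − F(−1) = 59/60 − (-389/60) = 112/15.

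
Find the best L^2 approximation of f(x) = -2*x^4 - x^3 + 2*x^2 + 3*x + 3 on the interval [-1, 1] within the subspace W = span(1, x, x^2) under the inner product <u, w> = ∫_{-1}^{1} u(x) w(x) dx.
g(x) = 2*x^2/7 + 12*x/5 + 111/35

The best approximation g ∈ W is the orthogonal projection of f onto W. Writing g = a_0 + a_1 x + a_2 x^2, the coefficients solve the normal equations G · a = b where
  G_{ij} = <φ_i, φ_j> and b_i = <f, φ_i>, with φ_0 = 1, φ_1 = x, φ_2 = x^2.
G =
  [2, 0, 2/3]
  [0, 2/3, 0]
  [2/3, 0, 2/5],
b = (98/15, 8/5, 78/35).
Solving gives a_0 = 111/35, a_1 = 12/5, a_2 = 2/7, so
  g(x) = 2*x^2/7 + 12*x/5 + 111/35.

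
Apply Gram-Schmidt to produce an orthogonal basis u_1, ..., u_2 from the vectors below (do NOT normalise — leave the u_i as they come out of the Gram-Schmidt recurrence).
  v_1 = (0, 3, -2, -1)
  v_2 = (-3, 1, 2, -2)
Orthogonal basis:
  u_1 = (0, 3, -2, -1)
  u_2 = (-3, 11/14, 15/7, -27/14)

Apply the Gram-Schmidt recurrence
  u_1 = v_1
  u_i = v_i − Σ_{j<i} ((v_i · u_j) / (u_j · u_j)) · u_j.

Step by step this gives:
  u_1 = (0, 3, -2, -1)
  u_2 = (-3, 11/14, 15/7, -27/14)

Orthogonality check:
  u_2 · u_1 = 0 (should be 0)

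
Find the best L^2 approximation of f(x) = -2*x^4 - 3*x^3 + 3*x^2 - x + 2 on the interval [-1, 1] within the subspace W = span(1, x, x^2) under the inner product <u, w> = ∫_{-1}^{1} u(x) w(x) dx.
g(x) = 9*x^2/7 - 14*x/5 + 76/35

The best approximation g ∈ W is the orthogonal projection of f onto W. Writing g = a_0 + a_1 x + a_2 x^2, the coefficients solve the normal equations G · a = b where
  G_{ij} = <φ_i, φ_j> and b_i = <f, φ_i>, with φ_0 = 1, φ_1 = x, φ_2 = x^2.
G =
  [2, 0, 2/3]
  [0, 2/3, 0]
  [2/3, 0, 2/5],
b = (26/5, -28/15, 206/105).
Solving gives a_0 = 76/35, a_1 = -14/5, a_2 = 9/7, so
  g(x) = 9*x^2/7 - 14*x/5 + 76/35.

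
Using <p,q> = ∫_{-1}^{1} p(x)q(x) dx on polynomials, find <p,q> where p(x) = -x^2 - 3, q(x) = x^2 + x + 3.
<p,q> = -112/5

Expand the product: p(x)·q(x) = -x^4 - x^3 - 6*x^2 - 3*x - 9.
∫_{-1}^{1} of each monomial x^k gives [2/(k+1) if k even, 0 if k odd]. Integrating term-by-term (or equivalently evaluating the antiderivative F(x) = -x^5/5 - x^4/4 - 2*x^3 - 3*x^2/2 - 9*x at the endpoints):
  F(1) − F(−1) = -259/20 − (189/20) = -112/5.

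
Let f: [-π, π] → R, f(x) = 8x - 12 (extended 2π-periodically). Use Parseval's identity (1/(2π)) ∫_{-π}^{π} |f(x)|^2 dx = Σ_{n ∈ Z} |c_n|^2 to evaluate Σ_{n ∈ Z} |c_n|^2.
Σ |c_n|^2 = 64π^2/3 + 144

Expand and integrate term by term over [-π, π]:
  ∫ (8x)^2 dx = 64·(2π^3/3); ∫ 2·8·(-12)·x dx = 0 (odd integrand); ∫ (-12)^2 dx = 144·2π.
So (1/(2π)) ∫_{-π}^{π} (8x - 12)^2 dx = 64π^2/3 + 144 = 64π^2/3 + 144.
Parseval ⇒ Σ |c_n|^2 = 64π^2/3 + 144.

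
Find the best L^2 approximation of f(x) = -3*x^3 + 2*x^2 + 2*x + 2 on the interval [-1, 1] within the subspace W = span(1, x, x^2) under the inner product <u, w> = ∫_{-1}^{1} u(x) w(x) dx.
g(x) = 2*x^2 + x/5 + 2

The best approximation g ∈ W is the orthogonal projection of f onto W. Writing g = a_0 + a_1 x + a_2 x^2, the coefficients solve the normal equations G · a = b where
  G_{ij} = <φ_i, φ_j> and b_i = <f, φ_i>, with φ_0 = 1, φ_1 = x, φ_2 = x^2.
G =
  [2, 0, 2/3]
  [0, 2/3, 0]
  [2/3, 0, 2/5],
b = (16/3, 2/15, 32/15).
Solving gives a_0 = 2, a_1 = 1/5, a_2 = 2, so
  g(x) = 2*x^2 + x/5 + 2.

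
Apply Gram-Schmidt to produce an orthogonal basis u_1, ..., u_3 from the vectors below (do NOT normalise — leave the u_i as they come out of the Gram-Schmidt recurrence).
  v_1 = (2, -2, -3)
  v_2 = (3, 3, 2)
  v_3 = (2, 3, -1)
Orthogonal basis:
  u_1 = (2, -2, -3)
  u_2 = (63/17, 39/17, 16/17)
  u_3 = (-205/338, 41/26, -246/169)

Apply the Gram-Schmidt recurrence
  u_1 = v_1
  u_i = v_i − Σ_{j<i} ((v_i · u_j) / (u_j · u_j)) · u_j.

Step by step this gives:
  u_1 = (2, -2, -3)
  u_2 = (63/17, 39/17, 16/17)
  u_3 = (-205/338, 41/26, -246/169)

Orthogonality check:
  u_2 · u_1 = 0 (should be 0)
  u_3 · u_1 = 0 (should be 0)
  u_3 · u_2 = 0 (should be 0)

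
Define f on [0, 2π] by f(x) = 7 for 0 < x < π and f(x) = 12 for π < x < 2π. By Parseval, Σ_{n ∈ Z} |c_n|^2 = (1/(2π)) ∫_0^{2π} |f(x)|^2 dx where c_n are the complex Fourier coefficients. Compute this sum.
Σ |c_n|^2 = 193/2

Parseval equates the L^2 energy of f (normalised by 1/(2π)) with the ℓ^2 sum of its Fourier coefficients: (1/(2π)) ∫_0^{2π} |f|^2 = Σ |c_n|^2.
Compute the left side: (1/(2π)) [∫_0^π 7^2 dx + ∫_π^{2π} 12^2 dx] = (1/(2π)) · (49π + 144π) = (49 + 144)/2 = 193/2.
So Σ_{n ∈ Z} |c_n|^2 = 193/2.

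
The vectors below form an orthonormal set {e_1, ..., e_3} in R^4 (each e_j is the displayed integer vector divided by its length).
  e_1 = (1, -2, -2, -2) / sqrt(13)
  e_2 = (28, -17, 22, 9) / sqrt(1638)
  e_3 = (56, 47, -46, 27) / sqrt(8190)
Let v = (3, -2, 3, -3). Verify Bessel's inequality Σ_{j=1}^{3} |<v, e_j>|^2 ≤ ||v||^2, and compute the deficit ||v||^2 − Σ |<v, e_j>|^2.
Σ |<v, e_j>|^2 = 278/13; ||v||^2 = 31; deficit = 125/13

Write each e_j = u_j / sqrt(<u_j, u_j>) where u_j is the displayed integer vector. Then <v, e_j> = <v, u_j> / sqrt(<u_j, u_j>), so |<v, e_j>|^2 = <v, u_j>^2 / <u_j, u_j>.
Coefficients: <v, e_1> = 7/sqrt(13), <v, e_2> = 157/sqrt(1638), <v, e_3> = -145/sqrt(8190).
Square and sum: Σ |<v, e_j>|^2 = 278/13.
Compute ||v||^2 = v·v = 31.
Deficit = 31 − 278/13 = 125/13 ≥ 0, confirming Bessel's inequality. (The deficit equals ||v − Σ <v,e_j> e_j||^2, the squared distance from v to span{e_j}.)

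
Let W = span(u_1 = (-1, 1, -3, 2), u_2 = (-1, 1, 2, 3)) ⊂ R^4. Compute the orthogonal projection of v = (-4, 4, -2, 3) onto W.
proj_W(v) = (-33/17, 33/17, -512/221, 1013/221)

Set up U = [u_1 | ... | u_2] ∈ R^(4×2). The projector onto W = col(U) is P = U (U^T U)^(-1) U^T.
Compute U^T U =
  [15, 2]
  [2, 15],
and U^T v = (20, 13).
Solve U^T U · c = U^T v for the coefficients: c = (274/221, 155/221). The projection is proj_W(v) = U c.
Check: (v - proj_W(v)) · u_1 = 0  (should be 0).
Check: (v - proj_W(v)) · u_2 = 0  (should be 0).
Result: proj_W(v) = (-33/17, 33/17, -512/221, 1013/221).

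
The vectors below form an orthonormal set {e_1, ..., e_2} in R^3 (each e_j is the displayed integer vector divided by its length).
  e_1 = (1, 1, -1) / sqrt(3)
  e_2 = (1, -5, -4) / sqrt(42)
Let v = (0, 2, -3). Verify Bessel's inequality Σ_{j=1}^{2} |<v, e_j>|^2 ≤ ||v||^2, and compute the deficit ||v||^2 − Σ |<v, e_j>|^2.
Σ |<v, e_j>|^2 = 59/7; ||v||^2 = 13; deficit = 32/7

Write each e_j = u_j / sqrt(<u_j, u_j>) where u_j is the displayed integer vector. Then <v, e_j> = <v, u_j> / sqrt(<u_j, u_j>), so |<v, e_j>|^2 = <v, u_j>^2 / <u_j, u_j>.
Coefficients: <v, e_1> = 5/sqrt(3), <v, e_2> = 2/sqrt(42).
Square and sum: Σ |<v, e_j>|^2 = 59/7.
Compute ||v||^2 = v·v = 13.
Deficit = 13 − 59/7 = 32/7 ≥ 0, confirming Bessel's inequality. (The deficit equals ||v − Σ <v,e_j> e_j||^2, the squared distance from v to span{e_j}.)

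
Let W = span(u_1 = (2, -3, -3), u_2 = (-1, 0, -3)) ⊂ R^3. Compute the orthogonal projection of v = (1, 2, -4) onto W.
proj_W(v) = (-20/19, -1/19, -63/19)

Set up U = [u_1 | ... | u_2] ∈ R^(3×2). The projector onto W = col(U) is P = U (U^T U)^(-1) U^T.
Compute U^T U =
  [22, 7]
  [7, 10],
and U^T v = (8, 11).
Solve U^T U · c = U^T v for the coefficients: c = (1/57, 62/57). The projection is proj_W(v) = U c.
Check: (v - proj_W(v)) · u_1 = 0  (should be 0).
Check: (v - proj_W(v)) · u_2 = 0  (should be 0).
Result: proj_W(v) = (-20/19, -1/19, -63/19).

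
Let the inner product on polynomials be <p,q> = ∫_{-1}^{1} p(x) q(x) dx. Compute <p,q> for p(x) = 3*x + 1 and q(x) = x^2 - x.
<p,q> = -4/3

Expand the product: p(x)·q(x) = 3*x^3 - 2*x^2 - x.
∫_{-1}^{1} of each monomial x^k gives [2/(k+1) if k even, 0 if k odd]. Integrating term-by-term (or equivalently evaluating the antiderivative F(x) = 3*x^4/4 - 2*x^3/3 - x^2/2 at the endpoints):
  F(1) − F(−1) = -5/12 − (11/12) = -4/3.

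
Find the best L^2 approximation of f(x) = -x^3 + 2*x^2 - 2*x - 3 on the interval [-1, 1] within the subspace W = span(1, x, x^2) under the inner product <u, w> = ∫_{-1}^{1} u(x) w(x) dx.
g(x) = 2*x^2 - 13*x/5 - 3

The best approximation g ∈ W is the orthogonal projection of f onto W. Writing g = a_0 + a_1 x + a_2 x^2, the coefficients solve the normal equations G · a = b where
  G_{ij} = <φ_i, φ_j> and b_i = <f, φ_i>, with φ_0 = 1, φ_1 = x, φ_2 = x^2.
G =
  [2, 0, 2/3]
  [0, 2/3, 0]
  [2/3, 0, 2/5],
b = (-14/3, -26/15, -6/5).
Solving gives a_0 = -3, a_1 = -13/5, a_2 = 2, so
  g(x) = 2*x^2 - 13*x/5 - 3.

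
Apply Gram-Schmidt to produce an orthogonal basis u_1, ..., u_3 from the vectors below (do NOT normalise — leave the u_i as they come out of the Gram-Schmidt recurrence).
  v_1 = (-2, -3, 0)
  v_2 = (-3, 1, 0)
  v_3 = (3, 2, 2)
Orthogonal basis:
  u_1 = (-2, -3, 0)
  u_2 = (-33/13, 22/13, 0)
  u_3 = (0, 0, 2)

Apply the Gram-Schmidt recurrence
  u_1 = v_1
  u_i = v_i − Σ_{j<i} ((v_i · u_j) / (u_j · u_j)) · u_j.

Step by step this gives:
  u_1 = (-2, -3, 0)
  u_2 = (-33/13, 22/13, 0)
  u_3 = (0, 0, 2)

Orthogonality check:
  u_2 · u_1 = 0 (should be 0)
  u_3 · u_1 = 0 (should be 0)
  u_3 · u_2 = 0 (should be 0)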